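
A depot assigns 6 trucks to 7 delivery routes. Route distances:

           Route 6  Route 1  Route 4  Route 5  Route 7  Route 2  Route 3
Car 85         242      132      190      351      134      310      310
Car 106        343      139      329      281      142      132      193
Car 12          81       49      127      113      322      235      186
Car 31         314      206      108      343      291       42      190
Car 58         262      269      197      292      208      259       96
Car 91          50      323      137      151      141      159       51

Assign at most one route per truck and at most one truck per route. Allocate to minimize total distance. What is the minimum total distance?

Optimal: Car 85→Route 4 (190 km), Car 106→Route 7 (142 km), Car 12→Route 1 (49 km), Car 31→Route 2 (42 km), Car 58→Route 3 (96 km), Car 91→Route 6 (50 km) — total 190+142+49+42+96+50 = 569 km.
Min-entry greedy (repeatedly take the single cheapest remaining cell) gives 652 km, worse by 83.
No other one-to-one assignment undercuts 569 km.

Min total: 569 km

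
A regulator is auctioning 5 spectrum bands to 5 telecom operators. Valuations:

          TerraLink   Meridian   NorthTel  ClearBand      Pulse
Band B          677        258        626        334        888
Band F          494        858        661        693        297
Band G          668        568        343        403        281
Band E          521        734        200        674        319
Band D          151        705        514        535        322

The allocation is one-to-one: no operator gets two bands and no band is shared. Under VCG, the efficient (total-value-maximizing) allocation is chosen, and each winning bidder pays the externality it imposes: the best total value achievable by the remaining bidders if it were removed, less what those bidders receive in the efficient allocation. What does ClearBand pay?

ClearBand pays $23M.

Efficient allocation: TerraLink→Band G ($668M), Meridian→Band F ($858M), NorthTel→Band D ($514M), ClearBand→Band E ($674M), Pulse→Band B ($888M); total welfare W = $3602M.
ClearBand receives Band E at value $674M, so the others get W − 674 = $2928M.
Without ClearBand: best allocation of the remaining 4 bidders over all 5 bands is TerraLink→Band G ($668M), Meridian→Band E ($734M), NorthTel→Band F ($661M), Pulse→Band B ($888M), total $2951M.
VCG payment = (others' best without ClearBand) − (others' welfare with ClearBand) = 2951 − 2928 = $23M.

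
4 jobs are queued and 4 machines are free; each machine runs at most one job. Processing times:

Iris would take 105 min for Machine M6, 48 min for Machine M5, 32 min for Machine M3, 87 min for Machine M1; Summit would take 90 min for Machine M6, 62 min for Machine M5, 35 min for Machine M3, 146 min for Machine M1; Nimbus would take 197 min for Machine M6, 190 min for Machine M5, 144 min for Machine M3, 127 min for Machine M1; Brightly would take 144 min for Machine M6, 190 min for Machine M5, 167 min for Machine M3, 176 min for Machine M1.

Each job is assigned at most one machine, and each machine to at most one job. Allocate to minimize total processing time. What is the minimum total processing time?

Optimal: Iris→Machine M5 (48 min), Summit→Machine M3 (35 min), Nimbus→Machine M1 (127 min), Brightly→Machine M6 (144 min) — total 48+35+127+144 = 354 min.
Min-entry greedy (repeatedly take the single cheapest remaining cell) gives 365 min, worse by 11.
Next-best assignment: Iris→Machine M3, Summit→Machine M5, Nimbus→Machine M1, Brightly→Machine M6 = 365 min.
Swapping Nimbus↔Summit (Nimbus→Machine M3 144 min, Summit→Machine M1 146 min) adds 128.
Every other assignment is strictly worse.

Minimum total: 354 min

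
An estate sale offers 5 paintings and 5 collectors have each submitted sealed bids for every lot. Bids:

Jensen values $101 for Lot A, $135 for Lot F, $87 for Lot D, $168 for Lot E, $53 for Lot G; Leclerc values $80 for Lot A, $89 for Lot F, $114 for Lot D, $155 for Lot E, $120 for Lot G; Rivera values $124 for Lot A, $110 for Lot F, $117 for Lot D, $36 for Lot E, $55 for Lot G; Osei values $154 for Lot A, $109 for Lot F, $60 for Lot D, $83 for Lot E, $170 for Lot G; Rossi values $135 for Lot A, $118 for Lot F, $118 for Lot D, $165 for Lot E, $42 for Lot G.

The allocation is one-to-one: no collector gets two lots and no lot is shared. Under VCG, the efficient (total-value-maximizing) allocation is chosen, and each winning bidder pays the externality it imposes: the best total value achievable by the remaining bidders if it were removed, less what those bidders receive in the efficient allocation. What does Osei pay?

Efficient allocation: Jensen→Lot F ($135), Leclerc→Lot E ($155), Rivera→Lot D ($117), Osei→Lot G ($170), Rossi→Lot A ($135); total welfare W = $712.
Osei receives Lot G at value $170, so the others get W − 170 = $542.
Without Osei: best allocation of the remaining 4 bidders over all 5 lots is Jensen→Lot F ($135), Leclerc→Lot G ($120), Rivera→Lot A ($124), Rossi→Lot E ($165), total $544.
VCG payment = (others' best without Osei) − (others' welfare with Osei) = 544 − 542 = $2.

Osei pays $2.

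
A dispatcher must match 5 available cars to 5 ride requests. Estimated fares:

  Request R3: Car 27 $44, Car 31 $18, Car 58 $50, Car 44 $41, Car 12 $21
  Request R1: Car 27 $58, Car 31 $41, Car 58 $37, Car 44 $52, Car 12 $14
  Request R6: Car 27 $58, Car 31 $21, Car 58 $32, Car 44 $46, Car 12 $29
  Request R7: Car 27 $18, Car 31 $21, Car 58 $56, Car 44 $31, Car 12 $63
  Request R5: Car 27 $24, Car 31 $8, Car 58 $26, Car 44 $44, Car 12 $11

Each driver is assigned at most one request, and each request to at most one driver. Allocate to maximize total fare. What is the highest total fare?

Optimal: Car 27→Request R6 ($58), Car 31→Request R1 ($41), Car 58→Request R3 ($50), Car 44→Request R5 ($44), Car 12→Request R7 ($63) — total 58+41+50+44+63 = $256.
Next-best assignment: Car 27→Request R1, Car 31→Request R6, Car 58→Request R3, Car 44→Request R5, Car 12→Request R7 = $236.

Maximum total: $256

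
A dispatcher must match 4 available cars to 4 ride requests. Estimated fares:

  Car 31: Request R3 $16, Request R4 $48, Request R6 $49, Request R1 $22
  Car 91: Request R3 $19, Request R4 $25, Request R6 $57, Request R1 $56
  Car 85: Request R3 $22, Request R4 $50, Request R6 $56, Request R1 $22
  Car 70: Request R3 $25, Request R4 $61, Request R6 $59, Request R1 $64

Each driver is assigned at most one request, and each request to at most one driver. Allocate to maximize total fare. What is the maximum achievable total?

Optimal: Car 31→Request R4 ($48), Car 91→Request R6 ($57), Car 85→Request R3 ($22), Car 70→Request R1 ($64) — total 48+57+22+64 = $191.
Column-greedy (each request in turn goes to its best remaining driver) gives $154, worse by 37.
Every other assignment is strictly worse.

Max total: $191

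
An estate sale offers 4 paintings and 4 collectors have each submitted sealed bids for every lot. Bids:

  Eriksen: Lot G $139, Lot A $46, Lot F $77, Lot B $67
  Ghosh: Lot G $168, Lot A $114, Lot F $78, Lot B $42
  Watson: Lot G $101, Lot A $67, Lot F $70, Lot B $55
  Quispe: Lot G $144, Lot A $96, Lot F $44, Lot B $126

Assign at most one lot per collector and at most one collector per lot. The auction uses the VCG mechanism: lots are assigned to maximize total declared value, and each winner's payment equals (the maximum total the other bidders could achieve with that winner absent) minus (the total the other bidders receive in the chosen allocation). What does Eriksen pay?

Efficient allocation: Eriksen→Lot G ($139), Ghosh→Lot A ($114), Watson→Lot F ($70), Quispe→Lot B ($126); total welfare W = $449.
Eriksen receives Lot G at value $139, so the others get W − 139 = $310.
Without Eriksen: best allocation of the remaining 3 bidders over all 4 lots is Ghosh→Lot G ($168), Watson→Lot F ($70), Quispe→Lot B ($126), total $364.
VCG payment = (others' best without Eriksen) − (others' welfare with Eriksen) = 364 − 310 = $54.

Eriksen pays $54.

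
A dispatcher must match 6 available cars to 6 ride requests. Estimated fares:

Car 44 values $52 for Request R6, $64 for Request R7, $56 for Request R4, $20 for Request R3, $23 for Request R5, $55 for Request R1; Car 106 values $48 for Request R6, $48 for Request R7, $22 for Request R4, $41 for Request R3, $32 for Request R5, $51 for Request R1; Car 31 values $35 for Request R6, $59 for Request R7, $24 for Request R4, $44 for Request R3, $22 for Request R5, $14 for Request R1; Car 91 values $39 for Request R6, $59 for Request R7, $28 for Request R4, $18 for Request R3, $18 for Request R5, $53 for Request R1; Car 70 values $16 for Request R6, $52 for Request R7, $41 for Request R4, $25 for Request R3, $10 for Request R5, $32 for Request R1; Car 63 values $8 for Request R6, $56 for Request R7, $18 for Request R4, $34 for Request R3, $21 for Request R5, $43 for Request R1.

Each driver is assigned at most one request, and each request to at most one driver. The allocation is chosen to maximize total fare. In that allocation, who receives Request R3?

This is the linear assignment problem.
Optimal: Car 44→Request R6 ($52), Car 106→Request R5 ($32), Car 31→Request R3 ($44), Car 91→Request R1 ($53), Car 70→Request R4 ($41), Car 63→Request R7 ($56) — total 52+32+44+53+41+56 = $278.
Row-greedy (each driver in turn takes its best remaining request) gives $260, worse by 18.
Next-best assignment: Car 44→Request R4, Car 106→Request R6, Car 31→Request R3, Car 91→Request R1, Car 70→Request R7, Car 63→Request R5 = $274.
Swapping Car 63↔Car 31 (Car 63→Request R3 $34, Car 31→Request R7 $59) loses 7.
No other one-to-one assignment exceeds $278.
Car 31's own top request is Request R7 ($59), but forcing Car 31→Request R7 and reassigning the rest optimally gives only $271 — worse by 7.

Car 31 receives Request R3.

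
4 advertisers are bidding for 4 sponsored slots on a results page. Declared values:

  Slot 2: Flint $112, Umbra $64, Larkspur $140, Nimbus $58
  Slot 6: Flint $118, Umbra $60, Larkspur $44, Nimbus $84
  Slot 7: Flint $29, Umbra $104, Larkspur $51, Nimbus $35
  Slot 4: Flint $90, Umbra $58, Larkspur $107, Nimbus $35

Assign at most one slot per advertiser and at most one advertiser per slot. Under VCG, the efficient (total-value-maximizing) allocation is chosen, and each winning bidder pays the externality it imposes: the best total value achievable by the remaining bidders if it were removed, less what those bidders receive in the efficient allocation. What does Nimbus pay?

Efficient allocation: Flint→Slot 4 ($90), Umbra→Slot 7 ($104), Larkspur→Slot 2 ($140), Nimbus→Slot 6 ($84); total welfare W = $418.
Nimbus receives Slot 6 at value $84, so the others get W − 84 = $334.
Without Nimbus: best allocation of the remaining 3 bidders over all 4 slots is Flint→Slot 6 ($118), Umbra→Slot 7 ($104), Larkspur→Slot 2 ($140), total $362.
VCG payment = (others' best without Nimbus) − (others' welfare with Nimbus) = 362 − 334 = $28.

Nimbus pays $28.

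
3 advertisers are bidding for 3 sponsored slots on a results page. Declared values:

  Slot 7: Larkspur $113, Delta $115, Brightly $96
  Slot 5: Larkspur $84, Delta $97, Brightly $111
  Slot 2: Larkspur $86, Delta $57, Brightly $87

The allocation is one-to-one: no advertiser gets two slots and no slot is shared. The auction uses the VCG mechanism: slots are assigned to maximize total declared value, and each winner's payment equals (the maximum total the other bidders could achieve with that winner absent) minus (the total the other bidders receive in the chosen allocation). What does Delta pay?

Delta pays $27.

Efficient allocation: Larkspur→Slot 2 ($86), Delta→Slot 7 ($115), Brightly→Slot 5 ($111); total welfare W = $312.
Delta receives Slot 7 at value $115, so the others get W − 115 = $197.
Without Delta: best allocation of the remaining 2 bidders over all 3 slots is Larkspur→Slot 7 ($113), Brightly→Slot 5 ($111), total $224.
VCG payment = (others' best without Delta) − (others' welfare with Delta) = 224 − 197 = $27.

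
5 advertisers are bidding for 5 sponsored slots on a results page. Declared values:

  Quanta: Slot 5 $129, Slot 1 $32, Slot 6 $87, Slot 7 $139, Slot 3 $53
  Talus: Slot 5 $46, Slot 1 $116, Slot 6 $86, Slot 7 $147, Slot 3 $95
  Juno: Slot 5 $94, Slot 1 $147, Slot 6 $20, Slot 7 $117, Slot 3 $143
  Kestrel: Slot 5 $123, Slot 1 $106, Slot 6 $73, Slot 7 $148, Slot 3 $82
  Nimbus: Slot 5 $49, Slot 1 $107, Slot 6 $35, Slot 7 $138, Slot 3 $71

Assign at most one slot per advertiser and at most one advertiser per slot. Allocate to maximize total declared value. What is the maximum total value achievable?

Maximum total: $613

This is the linear assignment problem.
Optimal: Quanta→Slot 5 ($129), Talus→Slot 6 ($86), Juno→Slot 3 ($143), Kestrel→Slot 7 ($148), Nimbus→Slot 1 ($107) — total 129+86+143+148+107 = $613.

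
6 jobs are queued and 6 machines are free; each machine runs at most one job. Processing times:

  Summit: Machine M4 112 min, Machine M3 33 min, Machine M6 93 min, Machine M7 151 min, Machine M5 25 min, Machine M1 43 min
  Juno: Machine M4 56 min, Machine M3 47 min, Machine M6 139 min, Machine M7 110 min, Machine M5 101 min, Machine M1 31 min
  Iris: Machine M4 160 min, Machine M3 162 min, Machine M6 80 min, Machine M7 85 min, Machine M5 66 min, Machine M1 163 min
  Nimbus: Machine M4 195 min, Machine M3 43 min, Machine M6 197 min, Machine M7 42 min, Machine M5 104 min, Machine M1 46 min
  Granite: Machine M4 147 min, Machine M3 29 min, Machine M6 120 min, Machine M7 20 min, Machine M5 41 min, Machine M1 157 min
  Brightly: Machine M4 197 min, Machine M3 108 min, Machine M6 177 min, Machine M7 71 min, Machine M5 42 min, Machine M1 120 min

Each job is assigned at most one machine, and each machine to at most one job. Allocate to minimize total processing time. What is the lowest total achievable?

Min total: 277 min

This is a one-to-one assignment (minimum-cost bipartite matching).
Optimal: Summit→Machine M3 (33 min), Juno→Machine M4 (56 min), Iris→Machine M6 (80 min), Nimbus→Machine M1 (46 min), Granite→Machine M7 (20 min), Brightly→Machine M5 (42 min) — total 33+56+80+46+20+42 = 277 min.
Column-greedy (each machine in turn goes to its cheapest remaining job) gives 352 min, worse by 75.
Next-best assignment: Summit→Machine M1, Juno→Machine M4, Iris→Machine M6, Nimbus→Machine M3, Granite→Machine M7, Brightly→Machine M5 = 284 min.
No other one-to-one assignment undercuts 277 min.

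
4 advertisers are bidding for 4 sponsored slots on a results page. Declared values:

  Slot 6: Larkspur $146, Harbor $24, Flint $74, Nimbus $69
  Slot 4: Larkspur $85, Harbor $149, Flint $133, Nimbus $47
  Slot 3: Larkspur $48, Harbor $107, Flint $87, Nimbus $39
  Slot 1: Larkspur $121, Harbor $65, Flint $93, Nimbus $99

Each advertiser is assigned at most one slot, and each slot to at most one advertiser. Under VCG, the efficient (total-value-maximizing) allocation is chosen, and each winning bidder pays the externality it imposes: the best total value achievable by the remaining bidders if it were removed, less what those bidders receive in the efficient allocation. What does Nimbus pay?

Efficient allocation: Larkspur→Slot 6 ($146), Harbor→Slot 3 ($107), Flint→Slot 4 ($133), Nimbus→Slot 1 ($99); total welfare W = $485.
Nimbus receives Slot 1 at value $99, so the others get W − 99 = $386.
Without Nimbus: best allocation of the remaining 3 bidders over all 4 slots is Larkspur→Slot 6 ($146), Harbor→Slot 4 ($149), Flint→Slot 1 ($93), total $388.
VCG payment = (others' best without Nimbus) − (others' welfare with Nimbus) = 388 − 386 = $2.

Nimbus pays $2.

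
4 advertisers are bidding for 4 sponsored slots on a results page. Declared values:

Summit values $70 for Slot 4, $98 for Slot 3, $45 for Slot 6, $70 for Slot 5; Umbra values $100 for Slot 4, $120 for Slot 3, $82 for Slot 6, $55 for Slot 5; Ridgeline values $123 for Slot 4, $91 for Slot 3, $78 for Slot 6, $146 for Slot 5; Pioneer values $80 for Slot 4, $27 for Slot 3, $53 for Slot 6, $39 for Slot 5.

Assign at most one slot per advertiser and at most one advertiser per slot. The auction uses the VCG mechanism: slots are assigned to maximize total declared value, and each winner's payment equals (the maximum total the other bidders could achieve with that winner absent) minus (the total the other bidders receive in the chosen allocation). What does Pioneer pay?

Efficient allocation: Summit→Slot 3 ($98), Umbra→Slot 6 ($82), Ridgeline→Slot 5 ($146), Pioneer→Slot 4 ($80); total welfare W = $406.
Pioneer receives Slot 4 at value $80, so the others get W − 80 = $326.
Without Pioneer: best allocation of the remaining 3 bidders over all 4 slots is Summit→Slot 3 ($98), Umbra→Slot 4 ($100), Ridgeline→Slot 5 ($146), total $344.
VCG payment = (others' best without Pioneer) − (others' welfare with Pioneer) = 344 − 326 = $18.

Pioneer pays $18.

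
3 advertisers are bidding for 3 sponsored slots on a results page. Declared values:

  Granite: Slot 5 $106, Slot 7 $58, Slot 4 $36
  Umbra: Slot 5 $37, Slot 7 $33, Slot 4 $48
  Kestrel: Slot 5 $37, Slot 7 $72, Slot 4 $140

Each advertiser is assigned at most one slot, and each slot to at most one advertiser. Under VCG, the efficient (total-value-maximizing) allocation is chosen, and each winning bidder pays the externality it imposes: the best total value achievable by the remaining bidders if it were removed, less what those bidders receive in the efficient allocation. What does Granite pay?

Efficient allocation: Granite→Slot 5 ($106), Umbra→Slot 7 ($33), Kestrel→Slot 4 ($140); total welfare W = $279.
Granite receives Slot 5 at value $106, so the others get W − 106 = $173.
Without Granite: best allocation of the remaining 2 bidders over all 3 slots is Umbra→Slot 5 ($37), Kestrel→Slot 4 ($140), total $177.
VCG payment = (others' best without Granite) − (others' welfare with Granite) = 177 − 173 = $4.

Granite pays $4.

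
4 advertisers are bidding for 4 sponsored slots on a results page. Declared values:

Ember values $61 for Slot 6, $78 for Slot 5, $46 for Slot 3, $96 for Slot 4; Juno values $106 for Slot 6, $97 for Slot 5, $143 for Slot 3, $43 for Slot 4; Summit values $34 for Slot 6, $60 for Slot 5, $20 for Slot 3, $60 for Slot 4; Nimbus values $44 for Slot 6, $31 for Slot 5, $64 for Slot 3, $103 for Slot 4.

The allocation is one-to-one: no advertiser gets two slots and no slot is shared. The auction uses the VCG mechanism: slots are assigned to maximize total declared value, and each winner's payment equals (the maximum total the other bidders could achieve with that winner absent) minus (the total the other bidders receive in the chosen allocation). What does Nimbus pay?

Efficient allocation: Ember→Slot 6 ($61), Juno→Slot 3 ($143), Summit→Slot 5 ($60), Nimbus→Slot 4 ($103); total welfare W = $367.
Nimbus receives Slot 4 at value $103, so the others get W − 103 = $264.
Without Nimbus: best allocation of the remaining 3 bidders over all 4 slots is Ember→Slot 4 ($96), Juno→Slot 3 ($143), Summit→Slot 5 ($60), total $299.
VCG payment = (others' best without Nimbus) − (others' welfare with Nimbus) = 299 − 264 = $35.

Nimbus pays $35.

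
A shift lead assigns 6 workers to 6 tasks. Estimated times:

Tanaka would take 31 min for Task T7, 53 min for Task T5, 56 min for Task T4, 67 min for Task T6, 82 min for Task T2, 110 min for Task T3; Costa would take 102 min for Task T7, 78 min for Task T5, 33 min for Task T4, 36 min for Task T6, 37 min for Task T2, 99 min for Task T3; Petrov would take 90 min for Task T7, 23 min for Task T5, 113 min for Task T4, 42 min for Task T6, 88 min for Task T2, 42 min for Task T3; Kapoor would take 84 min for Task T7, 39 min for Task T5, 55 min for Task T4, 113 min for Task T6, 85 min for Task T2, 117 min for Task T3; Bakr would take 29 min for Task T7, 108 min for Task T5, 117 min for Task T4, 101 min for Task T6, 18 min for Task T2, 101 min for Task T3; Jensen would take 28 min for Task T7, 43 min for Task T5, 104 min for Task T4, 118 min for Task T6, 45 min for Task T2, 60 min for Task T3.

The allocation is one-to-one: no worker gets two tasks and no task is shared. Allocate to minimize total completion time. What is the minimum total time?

Minimum total: 219 min

This is a one-to-one assignment (minimum-cost bipartite matching).
Optimal: Tanaka→Task T4 (56 min), Costa→Task T6 (36 min), Petrov→Task T3 (42 min), Kapoor→Task T5 (39 min), Bakr→Task T2 (18 min), Jensen→Task T7 (28 min) — total 56+36+42+39+18+28 = 219 min.
Row-greedy (each worker in turn takes its cheapest remaining task) gives 333 min, worse by 114.
Swapping Jensen↔Costa (Jensen→Task T6 118 min, Costa→Task T7 102 min) adds 156.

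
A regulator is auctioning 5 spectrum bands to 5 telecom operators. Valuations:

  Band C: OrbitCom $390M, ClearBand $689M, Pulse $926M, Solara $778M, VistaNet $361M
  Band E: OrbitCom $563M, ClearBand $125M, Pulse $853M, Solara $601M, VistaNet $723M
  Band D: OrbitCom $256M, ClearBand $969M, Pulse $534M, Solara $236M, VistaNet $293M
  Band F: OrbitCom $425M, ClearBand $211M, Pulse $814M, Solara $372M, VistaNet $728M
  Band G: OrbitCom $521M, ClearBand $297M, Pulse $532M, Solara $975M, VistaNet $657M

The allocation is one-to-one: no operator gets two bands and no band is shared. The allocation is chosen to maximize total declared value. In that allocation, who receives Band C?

Pulse receives Band C.

Optimal: OrbitCom→Band E ($563M), ClearBand→Band D ($969M), Pulse→Band C ($926M), Solara→Band G ($975M), VistaNet→Band F ($728M) — total 563+969+926+975+728 = $4161M.
Column-greedy (each band in turn goes to its best remaining operator) gives $4018M, worse by 143.
Checked against all permutations: $4161M is optimal.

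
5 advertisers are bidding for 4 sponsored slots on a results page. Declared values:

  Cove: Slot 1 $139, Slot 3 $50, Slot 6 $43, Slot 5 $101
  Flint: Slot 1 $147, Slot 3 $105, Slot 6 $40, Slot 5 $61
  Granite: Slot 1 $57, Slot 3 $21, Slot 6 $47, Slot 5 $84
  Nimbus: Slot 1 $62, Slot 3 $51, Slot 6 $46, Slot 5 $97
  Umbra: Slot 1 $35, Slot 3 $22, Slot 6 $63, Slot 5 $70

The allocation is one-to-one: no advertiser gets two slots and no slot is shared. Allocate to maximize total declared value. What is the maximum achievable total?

Max total: $404

Optimal: Cove→Slot 1 ($139), Flint→Slot 3 ($105), Umbra→Slot 6 ($63), Nimbus→Slot 5 ($97) — total 139+105+63+97 = $404.
Swapping Nimbus↔Umbra (Nimbus→Slot 6 $46, Umbra→Slot 5 $70) loses 44.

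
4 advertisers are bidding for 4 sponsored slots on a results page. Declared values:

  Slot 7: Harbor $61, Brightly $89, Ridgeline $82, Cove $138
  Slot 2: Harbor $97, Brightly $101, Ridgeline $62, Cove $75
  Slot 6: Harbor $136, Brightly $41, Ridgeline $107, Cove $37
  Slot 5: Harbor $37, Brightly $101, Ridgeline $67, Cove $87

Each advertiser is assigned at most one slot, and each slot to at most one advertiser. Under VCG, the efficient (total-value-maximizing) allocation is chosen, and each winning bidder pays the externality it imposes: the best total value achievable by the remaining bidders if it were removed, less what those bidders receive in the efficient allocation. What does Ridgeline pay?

Efficient allocation: Harbor→Slot 2 ($97), Brightly→Slot 5 ($101), Ridgeline→Slot 6 ($107), Cove→Slot 7 ($138); total welfare W = $443.
Ridgeline receives Slot 6 at value $107, so the others get W − 107 = $336.
Without Ridgeline: best allocation of the remaining 3 bidders over all 4 slots is Harbor→Slot 6 ($136), Brightly→Slot 2 ($101), Cove→Slot 7 ($138), total $375.
VCG payment = (others' best without Ridgeline) − (others' welfare with Ridgeline) = 375 − 336 = $39.

Ridgeline pays $39.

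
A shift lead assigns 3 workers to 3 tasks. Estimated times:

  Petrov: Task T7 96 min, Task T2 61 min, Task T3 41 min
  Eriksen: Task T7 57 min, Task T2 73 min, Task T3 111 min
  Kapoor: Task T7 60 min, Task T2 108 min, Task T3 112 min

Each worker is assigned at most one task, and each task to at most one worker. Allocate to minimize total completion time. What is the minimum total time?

Treat this as an assignment problem: match each worker to one task.
Optimal: Petrov→Task T3 (41 min), Eriksen→Task T2 (73 min), Kapoor→Task T7 (60 min) — total 41+73+60 = 174 min.
Next-best assignment: Petrov→Task T3, Eriksen→Task T7, Kapoor→Task T2 = 206 min.
Every other assignment is strictly worse.

Minimum total: 174 min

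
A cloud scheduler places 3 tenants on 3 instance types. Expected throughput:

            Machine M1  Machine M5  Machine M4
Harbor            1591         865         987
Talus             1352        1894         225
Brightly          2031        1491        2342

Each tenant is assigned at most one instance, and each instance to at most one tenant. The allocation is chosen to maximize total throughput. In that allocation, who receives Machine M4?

Brightly receives Machine M4.

Optimal: Harbor→Machine M1 (1591 ops/s), Talus→Machine M5 (1894 ops/s), Brightly→Machine M4 (2342 ops/s) — total 1591+1894+2342 = 5827 ops/s.
Column-greedy (each instance in turn goes to its best remaining tenant) gives 4912 ops/s, worse by 915.
Swapping Harbor↔Brightly (Harbor→Machine M4 987 ops/s, Brightly→Machine M1 2031 ops/s) loses 915.
Every other assignment is strictly worse.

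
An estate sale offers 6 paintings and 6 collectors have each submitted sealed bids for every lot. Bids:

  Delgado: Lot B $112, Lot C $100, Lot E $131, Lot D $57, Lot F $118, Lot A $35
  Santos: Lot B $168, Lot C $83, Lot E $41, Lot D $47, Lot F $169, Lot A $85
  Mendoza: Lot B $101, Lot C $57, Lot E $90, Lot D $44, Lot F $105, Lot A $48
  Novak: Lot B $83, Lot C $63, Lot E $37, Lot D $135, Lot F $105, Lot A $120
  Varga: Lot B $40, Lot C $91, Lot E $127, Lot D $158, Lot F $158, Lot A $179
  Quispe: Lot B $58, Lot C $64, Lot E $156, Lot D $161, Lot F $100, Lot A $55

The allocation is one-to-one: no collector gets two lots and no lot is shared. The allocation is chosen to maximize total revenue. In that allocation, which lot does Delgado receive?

Optimal: Delgado→Lot C ($100), Santos→Lot B ($168), Mendoza→Lot F ($105), Novak→Lot D ($135), Varga→Lot A ($179), Quispe→Lot E ($156) — total 100+168+105+135+179+156 = $843.
Max-entry greedy (repeatedly take the single best remaining cell) gives $804, worse by 39.
Every other assignment is strictly worse.
Delgado's own top lot is Lot E ($131), but forcing Delgado→Lot E and reassigning the rest optimally gives only $807 — worse by 36.

Delgado receives Lot C.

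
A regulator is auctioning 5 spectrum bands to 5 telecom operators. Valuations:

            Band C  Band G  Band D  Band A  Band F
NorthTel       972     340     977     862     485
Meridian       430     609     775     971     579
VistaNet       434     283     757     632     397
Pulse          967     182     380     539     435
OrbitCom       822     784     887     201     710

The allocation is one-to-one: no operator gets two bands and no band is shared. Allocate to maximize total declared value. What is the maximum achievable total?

Max total: $4096M

Optimal: NorthTel→Band D ($977M), Meridian→Band A ($971M), VistaNet→Band F ($397M), Pulse→Band C ($967M), OrbitCom→Band G ($784M) — total 977+971+397+967+784 = $4096M.
Column-greedy (each band in turn goes to its best remaining operator) gives $3598M, worse by 498.
Every other assignment is strictly worse.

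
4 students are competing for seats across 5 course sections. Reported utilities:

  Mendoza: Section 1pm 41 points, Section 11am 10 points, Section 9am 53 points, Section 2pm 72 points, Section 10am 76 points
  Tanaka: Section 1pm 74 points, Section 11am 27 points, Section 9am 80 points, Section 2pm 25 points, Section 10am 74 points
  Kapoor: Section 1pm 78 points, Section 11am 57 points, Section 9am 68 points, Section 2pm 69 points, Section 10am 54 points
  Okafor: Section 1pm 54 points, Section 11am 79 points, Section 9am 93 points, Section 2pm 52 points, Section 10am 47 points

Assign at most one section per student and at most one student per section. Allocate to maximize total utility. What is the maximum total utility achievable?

Max total: 317 points

Optimal: Mendoza→Section 2pm (72 points), Tanaka→Section 10am (74 points), Kapoor→Section 1pm (78 points), Okafor→Section 9am (93 points) — total 72+74+78+93 = 317 points.
Next-best assignment: Mendoza→Section 10am, Tanaka→Section 9am, Kapoor→Section 1pm, Okafor→Section 11am = 313 points.
Swapping Tanaka↔Okafor (Tanaka→Section 9am 80 points, Okafor→Section 10am 47 points) loses 40.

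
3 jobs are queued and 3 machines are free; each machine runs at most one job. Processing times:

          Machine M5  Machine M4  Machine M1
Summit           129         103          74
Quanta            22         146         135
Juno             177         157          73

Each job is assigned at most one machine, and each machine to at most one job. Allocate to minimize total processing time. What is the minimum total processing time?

Min total: 198 min

Optimal: Summit→Machine M4 (103 min), Quanta→Machine M5 (22 min), Juno→Machine M1 (73 min) — total 103+22+73 = 198 min.
Next-best assignment: Summit→Machine M1, Quanta→Machine M5, Juno→Machine M4 = 253 min.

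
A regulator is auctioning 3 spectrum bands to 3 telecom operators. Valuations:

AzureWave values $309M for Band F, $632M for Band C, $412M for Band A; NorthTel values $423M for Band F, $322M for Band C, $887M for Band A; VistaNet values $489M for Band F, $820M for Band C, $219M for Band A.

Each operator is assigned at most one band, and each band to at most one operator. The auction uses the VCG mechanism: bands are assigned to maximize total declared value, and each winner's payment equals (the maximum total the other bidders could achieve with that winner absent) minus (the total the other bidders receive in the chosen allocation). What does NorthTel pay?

NorthTel pays $103M.

Efficient allocation: AzureWave→Band F ($309M), NorthTel→Band A ($887M), VistaNet→Band C ($820M); total welfare W = $2016M.
NorthTel receives Band A at value $887M, so the others get W − 887 = $1129M.
Without NorthTel: best allocation of the remaining 2 bidders over all 3 bands is AzureWave→Band A ($412M), VistaNet→Band C ($820M), total $1232M.
VCG payment = (others' best without NorthTel) − (others' welfare with NorthTel) = 1232 − 1129 = $103M.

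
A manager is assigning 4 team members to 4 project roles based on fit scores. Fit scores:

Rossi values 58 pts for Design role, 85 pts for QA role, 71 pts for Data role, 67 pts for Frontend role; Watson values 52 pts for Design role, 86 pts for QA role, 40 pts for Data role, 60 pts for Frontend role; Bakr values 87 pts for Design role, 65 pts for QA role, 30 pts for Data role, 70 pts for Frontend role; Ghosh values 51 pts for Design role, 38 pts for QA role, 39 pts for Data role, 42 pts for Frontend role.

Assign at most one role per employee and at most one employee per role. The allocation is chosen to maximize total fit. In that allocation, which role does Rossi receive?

Rossi receives Data role.

Optimal: Rossi→Data role (71 pts), Watson→QA role (86 pts), Bakr→Design role (87 pts), Ghosh→Frontend role (42 pts) — total 71+86+87+42 = 286 pts.
Row-greedy (each employee in turn takes its best remaining role) gives 271 pts, worse by 15.
Next-best assignment: Rossi→Frontend role, Watson→QA role, Bakr→Design role, Ghosh→Data role = 279 pts.
No other one-to-one assignment exceeds 286 pts.
Rossi's own top role is QA role (85 pts), but forcing Rossi→QA role and reassigning the rest optimally gives only 271 pts — worse by 15.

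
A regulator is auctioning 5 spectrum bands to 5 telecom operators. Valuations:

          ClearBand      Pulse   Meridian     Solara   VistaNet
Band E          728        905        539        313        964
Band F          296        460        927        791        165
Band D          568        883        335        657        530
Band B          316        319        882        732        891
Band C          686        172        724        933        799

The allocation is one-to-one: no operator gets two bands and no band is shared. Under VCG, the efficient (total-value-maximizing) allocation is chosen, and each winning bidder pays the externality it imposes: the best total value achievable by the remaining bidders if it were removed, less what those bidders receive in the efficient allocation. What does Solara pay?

Solara pays $31M.

Efficient allocation: ClearBand→Band E ($728M), Pulse→Band D ($883M), Meridian→Band F ($927M), Solara→Band C ($933M), VistaNet→Band B ($891M); total welfare W = $4362M.
Solara receives Band C at value $933M, so the others get W − 933 = $3429M.
Without Solara: best allocation of the remaining 4 bidders over all 5 bands is ClearBand→Band C ($686M), Pulse→Band D ($883M), Meridian→Band F ($927M), VistaNet→Band E ($964M), total $3460M.
VCG payment = (others' best without Solara) − (others' welfare with Solara) = 3460 − 3429 = $31M.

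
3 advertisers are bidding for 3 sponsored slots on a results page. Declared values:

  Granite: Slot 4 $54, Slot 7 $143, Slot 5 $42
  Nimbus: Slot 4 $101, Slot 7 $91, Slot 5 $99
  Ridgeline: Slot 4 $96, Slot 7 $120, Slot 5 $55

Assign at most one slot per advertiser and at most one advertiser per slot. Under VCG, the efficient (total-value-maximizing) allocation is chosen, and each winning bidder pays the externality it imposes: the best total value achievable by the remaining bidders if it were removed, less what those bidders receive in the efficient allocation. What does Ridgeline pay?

Efficient allocation: Granite→Slot 7 ($143), Nimbus→Slot 5 ($99), Ridgeline→Slot 4 ($96); total welfare W = $338.
Ridgeline receives Slot 4 at value $96, so the others get W − 96 = $242.
Without Ridgeline: best allocation of the remaining 2 bidders over all 3 slots is Granite→Slot 7 ($143), Nimbus→Slot 4 ($101), total $244.
VCG payment = (others' best without Ridgeline) − (others' welfare with Ridgeline) = 244 − 242 = $2.

Ridgeline pays $2.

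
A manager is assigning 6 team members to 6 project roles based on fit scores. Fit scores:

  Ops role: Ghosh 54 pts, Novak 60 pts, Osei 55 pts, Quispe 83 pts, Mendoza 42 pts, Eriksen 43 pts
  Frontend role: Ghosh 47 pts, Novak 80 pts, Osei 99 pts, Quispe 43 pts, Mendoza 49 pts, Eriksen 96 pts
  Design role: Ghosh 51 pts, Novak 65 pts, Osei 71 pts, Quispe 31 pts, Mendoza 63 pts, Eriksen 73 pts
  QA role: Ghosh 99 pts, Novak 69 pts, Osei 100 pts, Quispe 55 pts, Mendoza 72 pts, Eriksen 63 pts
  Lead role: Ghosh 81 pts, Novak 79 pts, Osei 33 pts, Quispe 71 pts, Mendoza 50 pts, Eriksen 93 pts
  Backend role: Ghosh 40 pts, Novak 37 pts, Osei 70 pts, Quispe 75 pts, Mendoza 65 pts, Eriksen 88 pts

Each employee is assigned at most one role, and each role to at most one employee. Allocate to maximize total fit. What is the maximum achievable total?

Maximum total: 511 pts

Optimal: Ghosh→QA role (99 pts), Novak→Lead role (79 pts), Osei→Frontend role (99 pts), Quispe→Ops role (83 pts), Mendoza→Design role (63 pts), Eriksen→Backend role (88 pts) — total 99+79+99+83+63+88 = 511 pts.
Next-best assignment: Ghosh→QA role, Novak→Design role, Osei→Frontend role, Quispe→Ops role, Mendoza→Backend role, Eriksen→Lead role = 504 pts.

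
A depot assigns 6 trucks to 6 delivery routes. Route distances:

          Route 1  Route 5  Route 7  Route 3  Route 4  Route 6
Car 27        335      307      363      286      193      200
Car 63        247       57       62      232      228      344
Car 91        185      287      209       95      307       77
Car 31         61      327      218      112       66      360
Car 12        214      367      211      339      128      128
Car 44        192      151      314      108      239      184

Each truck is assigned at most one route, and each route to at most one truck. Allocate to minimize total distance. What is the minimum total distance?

Minimum total: 690 km

Treat this as an assignment problem: match each truck to one route.
Optimal: Car 27→Route 4 (193 km), Car 63→Route 7 (62 km), Car 91→Route 3 (95 km), Car 31→Route 1 (61 km), Car 12→Route 6 (128 km), Car 44→Route 5 (151 km) — total 193+62+95+61+128+151 = 690 km.
Min-entry greedy (repeatedly take the single cheapest remaining cell) gives 794 km, worse by 104.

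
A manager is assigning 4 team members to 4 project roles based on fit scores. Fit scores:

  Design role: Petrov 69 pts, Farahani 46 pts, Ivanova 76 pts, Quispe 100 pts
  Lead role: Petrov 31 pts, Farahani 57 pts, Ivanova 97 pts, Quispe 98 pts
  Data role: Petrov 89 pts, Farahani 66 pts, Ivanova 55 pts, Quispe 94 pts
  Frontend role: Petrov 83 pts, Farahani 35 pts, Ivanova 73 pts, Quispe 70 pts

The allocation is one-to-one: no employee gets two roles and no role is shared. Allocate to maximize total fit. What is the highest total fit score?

Max total: 346 pts

Optimal: Petrov→Frontend role (83 pts), Farahani→Data role (66 pts), Ivanova→Lead role (97 pts), Quispe→Design role (100 pts) — total 83+66+97+100 = 346 pts.
Column-greedy (each role in turn goes to its best remaining employee) gives 321 pts, worse by 25.
Next-best assignment: Petrov→Frontend role, Farahani→Data role, Ivanova→Design role, Quispe→Lead role = 323 pts.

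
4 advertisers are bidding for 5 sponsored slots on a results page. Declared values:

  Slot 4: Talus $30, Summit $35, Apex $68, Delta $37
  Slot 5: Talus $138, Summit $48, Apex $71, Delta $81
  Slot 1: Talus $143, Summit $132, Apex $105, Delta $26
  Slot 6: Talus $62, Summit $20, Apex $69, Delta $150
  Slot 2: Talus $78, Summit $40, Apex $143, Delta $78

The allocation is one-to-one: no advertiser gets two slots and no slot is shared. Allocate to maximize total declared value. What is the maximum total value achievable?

Maximum total: $563

This is a one-to-one assignment (maximum-weight bipartite matching).
Optimal: Talus→Slot 5 ($138), Summit→Slot 1 ($132), Apex→Slot 2 ($143), Delta→Slot 6 ($150) — total 138+132+143+150 = $563.
Column-greedy (each slot in turn goes to its best remaining advertiser) gives $488, worse by 75.
Next-best assignment: Talus→Slot 5, Summit→Slot 1, Apex→Slot 4, Delta→Slot 6 = $488.
Every other assignment is strictly worse.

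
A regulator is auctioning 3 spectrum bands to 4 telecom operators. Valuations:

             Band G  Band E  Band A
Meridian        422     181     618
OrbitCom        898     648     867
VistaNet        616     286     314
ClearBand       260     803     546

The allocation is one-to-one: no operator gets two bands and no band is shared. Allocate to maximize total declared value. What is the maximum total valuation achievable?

This is the linear assignment problem.
Optimal: OrbitCom→Band G ($898M), ClearBand→Band E ($803M), Meridian→Band A ($618M) — total 898+803+618 = $2319M.
Swapping Meridian↔ClearBand (Meridian→Band E $181M, ClearBand→Band A $546M) loses 694.

Maximum total: $2319M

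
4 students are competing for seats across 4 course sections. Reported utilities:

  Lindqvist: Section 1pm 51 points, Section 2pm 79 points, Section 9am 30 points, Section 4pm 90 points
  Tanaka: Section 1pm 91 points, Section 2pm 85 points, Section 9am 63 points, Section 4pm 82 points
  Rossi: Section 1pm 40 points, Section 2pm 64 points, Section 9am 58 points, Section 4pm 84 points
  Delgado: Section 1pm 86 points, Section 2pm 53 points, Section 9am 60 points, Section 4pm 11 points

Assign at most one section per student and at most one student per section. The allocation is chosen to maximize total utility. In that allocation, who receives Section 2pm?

Optimal: Lindqvist→Section 4pm (90 points), Tanaka→Section 2pm (85 points), Rossi→Section 9am (58 points), Delgado→Section 1pm (86 points) — total 90+85+58+86 = 319 points.
Column-greedy (each section in turn goes to its best remaining student) gives 314 points, worse by 5.
Next-best assignment: Lindqvist→Section 2pm, Tanaka→Section 1pm, Rossi→Section 4pm, Delgado→Section 9am = 314 points.
Tanaka's own top section is Section 1pm (91 points), but forcing Tanaka→Section 1pm and reassigning the rest optimally gives only 314 points — worse by 5.

Tanaka receives Section 2pm.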